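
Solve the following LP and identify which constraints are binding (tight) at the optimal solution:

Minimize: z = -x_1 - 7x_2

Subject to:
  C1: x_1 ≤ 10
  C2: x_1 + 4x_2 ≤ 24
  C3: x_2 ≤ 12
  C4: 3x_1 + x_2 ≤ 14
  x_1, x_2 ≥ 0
Optimal: x_1 = 0, x_2 = 6
Binding: C2, x_1 ≥ 0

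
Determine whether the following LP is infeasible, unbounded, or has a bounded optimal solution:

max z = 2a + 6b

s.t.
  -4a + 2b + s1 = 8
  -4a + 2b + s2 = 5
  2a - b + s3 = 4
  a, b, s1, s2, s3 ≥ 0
Feasible point: (0, 0) satisfies every constraint, so the LP is feasible.
Direction d = (1, 2): for each constraint row a, a·d ≤ 0 —
  (-4)(1) + (2)(2) = 0 ≤ 0
  (-4)(1) + (2)(2) = 0 ≤ 0
  (2)(1) + (-1)(2) = 0 ≤ 0
and d ≥ 0, so (0, 0) + t·d stays feasible for every t ≥ 0. Along this ray z = 2a + 6b changes by 14 per unit t, so z → +∞.

Unbounded — the objective can increase without bound over the feasible region.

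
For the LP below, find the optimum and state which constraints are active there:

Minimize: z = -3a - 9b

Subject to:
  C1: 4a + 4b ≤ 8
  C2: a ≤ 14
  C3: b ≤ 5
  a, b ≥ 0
Optimal: a = 0, b = 2
Slack at optimum:
  C1: slack = 0 (binding)
  C2: slack = 14
  C3: slack = 3
  a ≥ 0: a = 0 (binding)
  b ≥ 0: b = 2
Binding constraints: C1, a ≥ 0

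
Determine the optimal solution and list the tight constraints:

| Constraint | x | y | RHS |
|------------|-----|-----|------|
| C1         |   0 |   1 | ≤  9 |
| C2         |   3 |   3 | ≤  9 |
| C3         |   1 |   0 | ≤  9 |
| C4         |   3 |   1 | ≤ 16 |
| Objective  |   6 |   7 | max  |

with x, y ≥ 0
Optimal: x = 0, y = 3
Slack at optimum:
  C1: slack = 6
  C2: slack = 0 (binding)
  C3: slack = 9
  C4: slack = 13
  x ≥ 0: x = 0 (binding)
  y ≥ 0: y = 3
Binding constraints: C2, x ≥ 0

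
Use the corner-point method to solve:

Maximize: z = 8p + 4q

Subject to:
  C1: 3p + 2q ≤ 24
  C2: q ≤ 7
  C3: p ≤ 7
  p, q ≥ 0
p = 7, q = 1.5, z = 62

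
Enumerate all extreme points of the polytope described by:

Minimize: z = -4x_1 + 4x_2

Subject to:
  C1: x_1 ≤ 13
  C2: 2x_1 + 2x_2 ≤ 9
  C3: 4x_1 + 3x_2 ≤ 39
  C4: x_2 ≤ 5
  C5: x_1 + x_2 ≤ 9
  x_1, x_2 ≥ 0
Each vertex is the intersection of two constraint boundaries that also satisfies all remaining constraints:
  x_1 = 0 and x_2 = 0 → (0, 0)
  2x_1 + 2x_2 = 9 and x_2 = 0 → (4.5, 0)
  2x_1 + 2x_2 = 9 and x_1 = 0 → (0, 4.5)

Vertices: (0, 0), (4.5, 0), (0, 4.5)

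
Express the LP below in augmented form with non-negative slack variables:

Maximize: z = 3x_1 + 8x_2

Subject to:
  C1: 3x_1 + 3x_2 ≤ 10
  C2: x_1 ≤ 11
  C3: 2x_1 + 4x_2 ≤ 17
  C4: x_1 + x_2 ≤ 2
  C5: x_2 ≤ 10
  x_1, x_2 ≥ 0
max z = 3x_1 + 8x_2

s.t.
  3x_1 + 3x_2 + s1 = 10
  x_1 + s2 = 11
  2x_1 + 4x_2 + s3 = 17
  x_1 + x_2 + s4 = 2
  x_2 + s5 = 10
  x_1, x_2, s1, s2, s3, s4, s5 ≥ 0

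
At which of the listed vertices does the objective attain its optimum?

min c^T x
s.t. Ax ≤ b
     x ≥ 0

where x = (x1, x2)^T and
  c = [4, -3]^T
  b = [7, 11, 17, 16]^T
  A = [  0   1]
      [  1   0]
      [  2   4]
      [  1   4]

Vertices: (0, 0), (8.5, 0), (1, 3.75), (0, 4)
(0, 4) with z = -12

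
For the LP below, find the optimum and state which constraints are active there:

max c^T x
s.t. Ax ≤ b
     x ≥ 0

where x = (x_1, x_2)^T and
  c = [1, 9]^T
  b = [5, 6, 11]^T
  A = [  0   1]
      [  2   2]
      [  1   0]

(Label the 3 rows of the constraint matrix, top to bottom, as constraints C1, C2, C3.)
Optimal: x_1 = 0, x_2 = 3
Slack at optimum:
  C1: slack = 2
  C2: slack = 0 (binding)
  C3: slack = 11
  x_1 ≥ 0: x_1 = 0 (binding)
  x_2 ≥ 0: x_2 = 3
Binding constraints: C2, x_1 ≥ 0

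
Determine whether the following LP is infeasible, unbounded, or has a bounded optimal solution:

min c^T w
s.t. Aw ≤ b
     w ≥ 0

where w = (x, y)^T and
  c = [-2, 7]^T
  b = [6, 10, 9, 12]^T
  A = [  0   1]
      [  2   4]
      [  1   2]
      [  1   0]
The point (5, 0) satisfies every constraint, so the LP is feasible; the constraints give x ≤ 12 and y ≤ 6, which with x, y ≥ 0 keep the feasible region inside a bounded box. A feasible, bounded LP attains a finite optimum at a vertex.

Evaluating z = -2x + 7y at each vertex:
  (0, 0): z = 0
  (5, 0): z = -10
  (0, 2.5): z = 17.5

Feasible with finite optimum z* = -10 at (5, 0).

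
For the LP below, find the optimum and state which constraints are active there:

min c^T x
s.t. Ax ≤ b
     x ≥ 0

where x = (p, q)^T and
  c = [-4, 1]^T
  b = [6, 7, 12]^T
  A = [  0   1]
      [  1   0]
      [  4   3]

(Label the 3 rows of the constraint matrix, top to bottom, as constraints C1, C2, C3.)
Optimal: p = 3, q = 0
Slack at optimum:
  C1: slack = 6
  C2: slack = 4
  C3: slack = 0 (binding)
  p ≥ 0: p = 3
  q ≥ 0: q = 0 (binding)
Binding constraints: C3, q ≥ 0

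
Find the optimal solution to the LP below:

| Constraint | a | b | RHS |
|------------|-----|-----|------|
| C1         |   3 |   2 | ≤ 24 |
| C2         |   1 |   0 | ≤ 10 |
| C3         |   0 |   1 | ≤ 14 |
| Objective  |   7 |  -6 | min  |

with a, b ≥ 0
Each vertex is the intersection of two constraint boundaries that also satisfies all remaining constraints:
  a = 0 and b = 0 → (0, 0)
  3a + 2b = 24 and b = 0 → (8, 0)
  3a + 2b = 24 and a = 0 → (0, 12)

Evaluating z = 7a - 6b at each vertex:
  (0, 0): z = 0
  (8, 0): z = 56
  (0, 12): z = -72

The minimum is at (0, 12) with z = -72.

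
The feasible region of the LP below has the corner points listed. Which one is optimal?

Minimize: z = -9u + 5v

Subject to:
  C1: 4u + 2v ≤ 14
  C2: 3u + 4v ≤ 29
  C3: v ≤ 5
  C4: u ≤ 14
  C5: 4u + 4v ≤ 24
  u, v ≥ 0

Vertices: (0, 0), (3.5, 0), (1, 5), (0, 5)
Evaluating z = -9u + 5v at each vertex:
  (0, 0): z = 0
  (3.5, 0): z = -31.5
  (1, 5): z = 16
  (0, 5): z = 25

The smallest value is z = -31.5, attained at (3.5, 0).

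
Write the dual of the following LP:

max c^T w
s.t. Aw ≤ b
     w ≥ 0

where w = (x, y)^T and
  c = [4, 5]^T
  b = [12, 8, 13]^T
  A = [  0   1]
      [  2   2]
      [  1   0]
Minimize: z = 12y1 + 8y2 + 13y3

Subject to:
  C1: -2y2 - y3 ≤ -4
  C2: -y1 - 2y2 ≤ -5
  y1, y2, y3 ≥ 0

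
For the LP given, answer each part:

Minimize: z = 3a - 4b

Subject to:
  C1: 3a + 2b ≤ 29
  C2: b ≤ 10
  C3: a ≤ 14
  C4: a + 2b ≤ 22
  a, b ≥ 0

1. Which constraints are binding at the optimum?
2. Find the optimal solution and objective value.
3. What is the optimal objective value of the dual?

1. C2, a ≥ 0
2. a = 0, b = 10, z = -40
3. -40 (by strong duality, equal to the primal optimum)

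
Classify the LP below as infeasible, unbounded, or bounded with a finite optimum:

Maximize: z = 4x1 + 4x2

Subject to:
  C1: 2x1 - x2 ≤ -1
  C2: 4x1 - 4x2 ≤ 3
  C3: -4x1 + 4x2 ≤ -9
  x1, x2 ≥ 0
C2 requires 4x1 - 4x2 ≤ 3, while C3 (-4x1 + 4x2 ≤ -9) is equivalent to 4x1 - 4x2 ≥ 9. Together they would need 9 ≤ 4x1 - 4x2 ≤ 3, which is impossible since 9 > 3. No point satisfies all constraints.

The feasible region is empty; the LP is infeasible.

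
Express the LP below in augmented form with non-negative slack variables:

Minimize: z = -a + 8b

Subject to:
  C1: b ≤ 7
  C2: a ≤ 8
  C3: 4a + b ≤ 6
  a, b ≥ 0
min z = -a + 8b

s.t.
  b + s1 = 7
  a + s2 = 8
  4a + b + s3 = 6
  a, b, s1, s2, s3 ≥ 0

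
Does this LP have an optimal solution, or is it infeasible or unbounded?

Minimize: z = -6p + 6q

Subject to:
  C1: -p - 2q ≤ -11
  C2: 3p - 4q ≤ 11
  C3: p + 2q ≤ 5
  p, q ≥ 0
C3 requires p + 2q ≤ 5, while C1 (-p - 2q ≤ -11) is equivalent to p + 2q ≥ 11. Together they would need 11 ≤ p + 2q ≤ 5, which is impossible since 11 > 5. No point satisfies all constraints.

The feasible region is empty; the LP is infeasible.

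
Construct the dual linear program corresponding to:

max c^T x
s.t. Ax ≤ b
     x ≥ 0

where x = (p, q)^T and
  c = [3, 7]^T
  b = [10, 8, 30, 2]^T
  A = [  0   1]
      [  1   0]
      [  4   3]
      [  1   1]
Minimize: z = 10y1 + 8y2 + 30y3 + 2y4

Subject to:
  C1: -y2 - 4y3 - y4 ≤ -3
  C2: -y1 - 3y3 - y4 ≤ -7
  y1, y2, y3, y4 ≥ 0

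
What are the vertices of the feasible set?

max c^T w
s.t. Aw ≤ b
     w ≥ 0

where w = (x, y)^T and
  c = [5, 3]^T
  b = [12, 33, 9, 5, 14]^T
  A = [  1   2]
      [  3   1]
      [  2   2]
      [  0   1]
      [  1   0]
Each vertex is the intersection of two constraint boundaries that also satisfies all remaining constraints:
  x = 0 and y = 0 → (0, 0)
  2x + 2y = 9 and y = 0 → (4.5, 0)
  2x + 2y = 9 and x = 0 → (0, 4.5)

Vertices: (0, 0), (4.5, 0), (0, 4.5)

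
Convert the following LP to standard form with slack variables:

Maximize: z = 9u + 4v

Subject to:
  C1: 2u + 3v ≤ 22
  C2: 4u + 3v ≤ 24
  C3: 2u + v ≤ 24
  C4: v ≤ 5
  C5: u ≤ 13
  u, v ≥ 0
max z = 9u + 4v

s.t.
  2u + 3v + s1 = 22
  4u + 3v + s2 = 24
  2u + v + s3 = 24
  v + s4 = 5
  u + s5 = 13
  u, v, s1, s2, s3, s4, s5 ≥ 0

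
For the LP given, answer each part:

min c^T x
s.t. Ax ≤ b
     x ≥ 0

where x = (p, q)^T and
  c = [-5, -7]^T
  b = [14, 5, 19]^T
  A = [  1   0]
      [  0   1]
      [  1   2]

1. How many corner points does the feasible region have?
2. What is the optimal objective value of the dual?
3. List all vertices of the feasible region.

1. 5
2. -87.5 (by strong duality, equal to the primal optimum)
3. (0, 0), (14, 0), (14, 2.5), (9, 5), (0, 5)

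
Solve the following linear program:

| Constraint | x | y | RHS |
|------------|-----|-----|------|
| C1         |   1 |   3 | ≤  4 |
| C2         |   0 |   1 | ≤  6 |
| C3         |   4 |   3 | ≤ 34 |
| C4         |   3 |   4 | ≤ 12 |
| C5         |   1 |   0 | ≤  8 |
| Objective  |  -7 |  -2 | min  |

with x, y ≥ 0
x = 4, y = 0, z = -28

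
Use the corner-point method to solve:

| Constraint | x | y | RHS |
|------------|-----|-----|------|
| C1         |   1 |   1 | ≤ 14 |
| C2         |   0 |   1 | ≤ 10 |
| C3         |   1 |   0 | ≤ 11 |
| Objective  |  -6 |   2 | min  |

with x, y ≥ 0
Each vertex is the intersection of two constraint boundaries that also satisfies all remaining constraints:
  x = 0 and y = 0 → (0, 0)
  x = 11 and y = 0 → (11, 0)
  x + y = 14 and x = 11 → (11, 3)
  x + y = 14 and y = 10 → (4, 10)
  y = 10 and x = 0 → (0, 10)

Evaluating z = -6x + 2y at each vertex:
  (0, 0): z = 0
  (11, 0): z = -66
  (11, 3): z = -60
  (4, 10): z = -4
  (0, 10): z = 20

The minimum is at (11, 0) with z = -66.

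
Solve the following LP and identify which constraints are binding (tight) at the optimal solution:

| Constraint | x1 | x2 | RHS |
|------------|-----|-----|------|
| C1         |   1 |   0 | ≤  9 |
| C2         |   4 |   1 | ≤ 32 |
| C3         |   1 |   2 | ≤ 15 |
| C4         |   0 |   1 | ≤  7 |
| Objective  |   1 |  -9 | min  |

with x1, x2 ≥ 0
Optimal: x1 = 0, x2 = 7
Slack at optimum:
  C1: slack = 9
  C2: slack = 25
  C3: slack = 1
  C4: slack = 0 (binding)
  x1 ≥ 0: x1 = 0 (binding)
  x2 ≥ 0: x2 = 7
Binding constraints: C4, x1 ≥ 0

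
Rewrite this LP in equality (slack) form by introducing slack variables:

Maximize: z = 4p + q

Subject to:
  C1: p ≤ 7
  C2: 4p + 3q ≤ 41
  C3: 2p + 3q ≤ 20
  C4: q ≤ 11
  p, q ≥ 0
max z = 4p + q

s.t.
  p + s1 = 7
  4p + 3q + s2 = 41
  2p + 3q + s3 = 20
  q + s4 = 11
  p, q, s1, s2, s3, s4 ≥ 0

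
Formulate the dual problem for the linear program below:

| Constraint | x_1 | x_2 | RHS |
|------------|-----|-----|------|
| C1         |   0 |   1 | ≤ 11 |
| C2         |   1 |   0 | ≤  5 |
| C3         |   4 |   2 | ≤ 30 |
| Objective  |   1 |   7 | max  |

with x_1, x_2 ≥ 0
Minimize: z = 11y1 + 5y2 + 30y3

Subject to:
  C1: -y2 - 4y3 ≤ -1
  C2: -y1 - 2y3 ≤ -7
  y1, y2, y3 ≥ 0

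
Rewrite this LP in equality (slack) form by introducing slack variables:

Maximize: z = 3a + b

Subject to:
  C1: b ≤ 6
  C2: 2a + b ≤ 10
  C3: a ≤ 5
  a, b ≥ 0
max z = 3a + b

s.t.
  b + s1 = 6
  2a + b + s2 = 10
  a + s3 = 5
  a, b, s1, s2, s3 ≥ 0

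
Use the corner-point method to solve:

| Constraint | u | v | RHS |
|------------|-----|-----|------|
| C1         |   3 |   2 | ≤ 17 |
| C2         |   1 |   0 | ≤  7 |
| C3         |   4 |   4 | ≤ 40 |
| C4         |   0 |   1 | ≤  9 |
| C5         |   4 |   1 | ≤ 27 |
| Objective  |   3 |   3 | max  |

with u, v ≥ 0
Each vertex is the intersection of two constraint boundaries that also satisfies all remaining constraints:
  u = 0 and v = 0 → (0, 0)
  3u + 2v = 17 and v = 0 → (5.667, 0)
  3u + 2v = 17 and u = 0 → (0, 8.5)

Evaluating z = 3u + 3v at each vertex:
  (0, 0): z = 0
  (5.667, 0): z = 17
  (0, 8.5): z = 25.5

The maximum is at (0, 8.5) with z = 25.5.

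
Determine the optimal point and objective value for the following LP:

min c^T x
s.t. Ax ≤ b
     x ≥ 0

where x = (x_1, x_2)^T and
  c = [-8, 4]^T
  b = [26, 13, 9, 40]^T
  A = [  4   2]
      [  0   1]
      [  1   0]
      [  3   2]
Each vertex is the intersection of two constraint boundaries that also satisfies all remaining constraints:
  x_1 = 0 and x_2 = 0 → (0, 0)
  4x_1 + 2x_2 = 26 and x_2 = 0 → (6.5, 0)
  4x_1 + 2x_2 = 26 and x_2 = 13 → (0, 13)

Evaluating z = -8x_1 + 4x_2 at each vertex:
  (0, 0): z = 0
  (6.5, 0): z = -52
  (0, 13): z = 52

The minimum is at (6.5, 0) with z = -52.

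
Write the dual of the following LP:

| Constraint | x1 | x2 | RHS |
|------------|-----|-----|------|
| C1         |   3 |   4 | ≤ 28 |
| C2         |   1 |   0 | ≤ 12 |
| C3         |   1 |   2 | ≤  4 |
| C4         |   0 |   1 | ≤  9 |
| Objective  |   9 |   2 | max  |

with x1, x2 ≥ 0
Minimize: z = 28y1 + 12y2 + 4y3 + 9y4

Subject to:
  C1: -3y1 - y2 - y3 ≤ -9
  C2: -4y1 - 2y3 - y4 ≤ -2
  y1, y2, y3, y4 ≥ 0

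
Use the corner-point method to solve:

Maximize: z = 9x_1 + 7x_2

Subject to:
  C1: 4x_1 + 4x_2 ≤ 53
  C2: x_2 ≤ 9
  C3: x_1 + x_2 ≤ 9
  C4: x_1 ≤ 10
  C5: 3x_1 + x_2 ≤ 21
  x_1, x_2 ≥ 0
Each vertex is the intersection of two constraint boundaries that also satisfies all remaining constraints:
  x_1 = 0 and x_2 = 0 → (0, 0)
  3x_1 + x_2 = 21 and x_2 = 0 → (7, 0)
  x_1 + x_2 = 9 and 3x_1 + x_2 = 21 → (6, 3)
  x_2 = 9 and x_1 + x_2 = 9 → (0, 9)

Evaluating z = 9x_1 + 7x_2 at each vertex:
  (0, 0): z = 0
  (7, 0): z = 63
  (6, 3): z = 75
  (0, 9): z = 63

The maximum is at (6, 3) with z = 75.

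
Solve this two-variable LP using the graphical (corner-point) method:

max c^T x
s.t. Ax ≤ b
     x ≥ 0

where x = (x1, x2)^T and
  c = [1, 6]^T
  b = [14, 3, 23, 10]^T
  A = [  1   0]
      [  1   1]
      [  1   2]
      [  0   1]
x1 = 0, x2 = 3, z = 18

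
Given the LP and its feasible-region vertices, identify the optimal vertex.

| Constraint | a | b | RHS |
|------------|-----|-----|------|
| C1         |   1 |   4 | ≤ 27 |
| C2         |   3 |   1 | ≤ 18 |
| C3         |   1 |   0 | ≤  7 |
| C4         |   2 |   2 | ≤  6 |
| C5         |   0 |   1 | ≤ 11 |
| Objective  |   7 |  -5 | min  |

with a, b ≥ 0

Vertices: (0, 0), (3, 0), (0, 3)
Evaluating z = 7a - 5b at each vertex:
  (0, 0): z = 0
  (3, 0): z = 21
  (0, 3): z = -15

The smallest value is z = -15, attained at (0, 3).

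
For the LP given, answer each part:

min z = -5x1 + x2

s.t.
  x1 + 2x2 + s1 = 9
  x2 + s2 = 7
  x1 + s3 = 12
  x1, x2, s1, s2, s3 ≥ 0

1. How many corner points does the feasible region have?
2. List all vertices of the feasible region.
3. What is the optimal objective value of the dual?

1. 3
2. (0, 0), (9, 0), (0, 4.5)
3. -45 (by strong duality, equal to the primal optimum)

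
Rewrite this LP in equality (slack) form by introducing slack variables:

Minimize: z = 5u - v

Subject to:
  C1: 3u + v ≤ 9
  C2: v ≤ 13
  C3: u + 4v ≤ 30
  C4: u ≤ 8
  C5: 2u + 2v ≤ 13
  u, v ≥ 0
min z = 5u - v

s.t.
  3u + v + s1 = 9
  v + s2 = 13
  u + 4v + s3 = 30
  u + s4 = 8
  2u + 2v + s5 = 13
  u, v, s1, s2, s3, s4, s5 ≥ 0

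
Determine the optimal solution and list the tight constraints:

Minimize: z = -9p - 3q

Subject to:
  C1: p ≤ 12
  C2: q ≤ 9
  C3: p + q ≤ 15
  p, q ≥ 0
Optimal: p = 12, q = 3
Slack at optimum:
  C1: slack = 0 (binding)
  C2: slack = 6
  C3: slack = 0 (binding)
  p ≥ 0: p = 12
  q ≥ 0: q = 3
Binding constraints: C1, C3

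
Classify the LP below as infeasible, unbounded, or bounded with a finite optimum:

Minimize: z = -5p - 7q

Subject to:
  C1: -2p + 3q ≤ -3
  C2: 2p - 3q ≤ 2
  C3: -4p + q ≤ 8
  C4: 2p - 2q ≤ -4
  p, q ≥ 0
C2 requires 2p - 3q ≤ 2, while C1 (-2p + 3q ≤ -3) is equivalent to 2p - 3q ≥ 3. Together they would need 3 ≤ 2p - 3q ≤ 2, which is impossible since 3 > 2. No point satisfies all constraints.

Infeasible — the constraint set is empty.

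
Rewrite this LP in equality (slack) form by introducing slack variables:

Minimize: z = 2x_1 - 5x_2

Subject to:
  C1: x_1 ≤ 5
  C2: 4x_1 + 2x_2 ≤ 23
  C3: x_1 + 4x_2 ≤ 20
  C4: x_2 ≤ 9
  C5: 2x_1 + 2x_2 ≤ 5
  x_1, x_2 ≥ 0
min z = 2x_1 - 5x_2

s.t.
  x_1 + s1 = 5
  4x_1 + 2x_2 + s2 = 23
  x_1 + 4x_2 + s3 = 20
  x_2 + s4 = 9
  2x_1 + 2x_2 + s5 = 5
  x_1, x_2, s1, s2, s3, s4, s5 ≥ 0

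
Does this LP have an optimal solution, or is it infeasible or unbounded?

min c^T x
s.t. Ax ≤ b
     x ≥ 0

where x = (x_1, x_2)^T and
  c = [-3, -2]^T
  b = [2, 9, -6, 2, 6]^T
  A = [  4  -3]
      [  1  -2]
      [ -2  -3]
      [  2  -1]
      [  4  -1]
Feasible point: (0, 2) satisfies every constraint, so the LP is feasible.
Direction d = (0, 1): for each constraint row a, a·d ≤ 0 —
  (4)(0) + (-3)(1) = -3 ≤ 0
  (1)(0) + (-2)(1) = -2 ≤ 0
  (-2)(0) + (-3)(1) = -3 ≤ 0
  (2)(0) + (-1)(1) = -1 ≤ 0
  (4)(0) + (-1)(1) = -1 ≤ 0
and d ≥ 0, so (0, 2) + t·d stays feasible for every t ≥ 0. Along this ray z = -3x_1 - 2x_2 changes by -2 per unit t, so z → −∞.

Unbounded — the objective can decrease without bound over the feasible region.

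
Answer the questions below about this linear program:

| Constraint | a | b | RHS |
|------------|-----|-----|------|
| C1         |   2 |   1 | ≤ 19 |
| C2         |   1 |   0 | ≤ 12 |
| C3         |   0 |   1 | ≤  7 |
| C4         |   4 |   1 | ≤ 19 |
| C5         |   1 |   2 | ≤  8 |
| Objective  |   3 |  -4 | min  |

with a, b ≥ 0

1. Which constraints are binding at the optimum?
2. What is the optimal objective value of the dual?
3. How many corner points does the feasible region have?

1. C5, a ≥ 0
2. -16 (by strong duality, equal to the primal optimum)
3. 4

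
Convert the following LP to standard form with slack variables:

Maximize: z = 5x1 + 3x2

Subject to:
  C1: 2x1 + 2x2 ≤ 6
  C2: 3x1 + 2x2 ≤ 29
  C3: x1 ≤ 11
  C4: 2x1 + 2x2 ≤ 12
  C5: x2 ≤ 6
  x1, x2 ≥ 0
max z = 5x1 + 3x2

s.t.
  2x1 + 2x2 + s1 = 6
  3x1 + 2x2 + s2 = 29
  x1 + s3 = 11
  2x1 + 2x2 + s4 = 12
  x2 + s5 = 6
  x1, x2, s1, s2, s3, s4, s5 ≥ 0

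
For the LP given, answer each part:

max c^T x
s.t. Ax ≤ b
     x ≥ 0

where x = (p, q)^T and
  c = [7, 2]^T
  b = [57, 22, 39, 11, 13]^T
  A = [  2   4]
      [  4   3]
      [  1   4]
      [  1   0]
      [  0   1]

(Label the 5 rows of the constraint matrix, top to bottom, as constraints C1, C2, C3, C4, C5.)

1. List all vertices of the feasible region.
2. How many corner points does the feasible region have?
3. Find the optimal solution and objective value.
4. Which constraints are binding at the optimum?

1. (0, 0), (5.5, 0), (0, 7.333)
2. 3
3. p = 5.5, q = 0, z = 38.5
4. C2, q ≥ 0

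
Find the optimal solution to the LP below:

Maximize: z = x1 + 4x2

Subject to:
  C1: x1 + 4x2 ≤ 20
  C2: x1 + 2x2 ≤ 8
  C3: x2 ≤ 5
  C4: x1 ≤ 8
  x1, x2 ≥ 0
Each vertex is the intersection of two constraint boundaries that also satisfies all remaining constraints:
  x1 = 0 and x2 = 0 → (0, 0)
  x1 + 2x2 = 8 and x1 = 8 → (8, 0)
  x1 + 2x2 = 8 and x1 = 0 → (0, 4)

Evaluating z = x1 + 4x2 at each vertex:
  (0, 0): z = 0
  (8, 0): z = 8
  (0, 4): z = 16

The maximum is at (0, 4) with z = 16.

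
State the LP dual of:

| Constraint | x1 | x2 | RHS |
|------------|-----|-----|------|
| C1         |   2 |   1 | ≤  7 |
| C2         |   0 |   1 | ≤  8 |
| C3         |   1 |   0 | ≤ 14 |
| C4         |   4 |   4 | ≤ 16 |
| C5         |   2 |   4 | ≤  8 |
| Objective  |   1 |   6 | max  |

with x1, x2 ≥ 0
Minimize: z = 7y1 + 8y2 + 14y3 + 16y4 + 8y5

Subject to:
  C1: -2y1 - y3 - 4y4 - 2y5 ≤ -1
  C2: -y1 - y2 - 4y4 - 4y5 ≤ -6
  y1, y2, y3, y4, y5 ≥ 0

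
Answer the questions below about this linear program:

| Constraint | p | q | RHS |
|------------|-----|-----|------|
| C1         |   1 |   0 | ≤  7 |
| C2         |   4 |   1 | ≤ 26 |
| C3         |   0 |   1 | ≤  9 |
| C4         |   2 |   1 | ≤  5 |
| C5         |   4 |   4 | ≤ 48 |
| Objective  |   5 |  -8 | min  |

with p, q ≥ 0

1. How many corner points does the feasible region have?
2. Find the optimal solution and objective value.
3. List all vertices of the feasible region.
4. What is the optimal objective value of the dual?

1. 3
2. p = 0, q = 5, z = -40
3. (0, 0), (2.5, 0), (0, 5)
4. -40 (by strong duality, equal to the primal optimum)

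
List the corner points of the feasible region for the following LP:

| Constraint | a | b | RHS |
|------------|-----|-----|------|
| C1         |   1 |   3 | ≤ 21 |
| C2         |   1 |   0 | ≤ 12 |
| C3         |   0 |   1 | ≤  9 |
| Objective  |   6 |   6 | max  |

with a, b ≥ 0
Each vertex is the intersection of two constraint boundaries that also satisfies all remaining constraints:
  a = 0 and b = 0 → (0, 0)
  a = 12 and b = 0 → (12, 0)
  a + 3b = 21 and a = 12 → (12, 3)
  a + 3b = 21 and a = 0 → (0, 7)

Vertices: (0, 0), (12, 0), (12, 3), (0, 7)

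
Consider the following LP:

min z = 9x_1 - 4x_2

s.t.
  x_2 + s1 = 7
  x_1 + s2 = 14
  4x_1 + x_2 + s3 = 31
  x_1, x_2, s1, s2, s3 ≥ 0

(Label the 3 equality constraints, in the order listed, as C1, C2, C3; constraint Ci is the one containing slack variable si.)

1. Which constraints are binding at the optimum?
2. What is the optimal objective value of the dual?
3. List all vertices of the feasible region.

1. C1, x_1 ≥ 0
2. -28 (by strong duality, equal to the primal optimum)
3. (0, 0), (7.75, 0), (6, 7), (0, 7)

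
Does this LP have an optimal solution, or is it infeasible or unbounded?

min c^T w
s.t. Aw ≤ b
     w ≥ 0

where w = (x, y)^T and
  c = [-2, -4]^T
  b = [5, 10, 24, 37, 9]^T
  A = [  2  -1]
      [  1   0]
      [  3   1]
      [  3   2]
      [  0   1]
The point (5, 9) satisfies every constraint, so the LP is feasible; the constraints give x ≤ 10 and y ≤ 9, which with x, y ≥ 0 keep the feasible region inside a bounded box. A feasible, bounded LP attains a finite optimum at a vertex.

The LP has an optimal solution: (5, 9) with z = -46.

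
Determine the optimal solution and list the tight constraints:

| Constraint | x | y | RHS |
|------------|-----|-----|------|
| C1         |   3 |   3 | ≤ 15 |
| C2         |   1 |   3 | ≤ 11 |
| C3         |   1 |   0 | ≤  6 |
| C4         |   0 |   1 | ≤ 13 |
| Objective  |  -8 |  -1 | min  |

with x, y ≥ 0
Optimal: x = 5, y = 0
Slack at optimum:
  C1: slack = 0 (binding)
  C2: slack = 6
  C3: slack = 1
  C4: slack = 13
  x ≥ 0: x = 5
  y ≥ 0: y = 0 (binding)
Binding constraints: C1, y ≥ 0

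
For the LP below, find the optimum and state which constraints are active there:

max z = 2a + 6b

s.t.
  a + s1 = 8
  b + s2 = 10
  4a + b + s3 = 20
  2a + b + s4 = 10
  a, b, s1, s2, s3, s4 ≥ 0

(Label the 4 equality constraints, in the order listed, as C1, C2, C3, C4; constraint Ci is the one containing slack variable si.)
Optimal: a = 0, b = 10
Slack at optimum:
  C1: slack = 8
  C2: slack = 0 (binding)
  C3: slack = 10
  C4: slack = 0 (binding)
  a ≥ 0: a = 0 (binding)
  b ≥ 0: b = 10
Binding constraints: C2, C4, a ≥ 0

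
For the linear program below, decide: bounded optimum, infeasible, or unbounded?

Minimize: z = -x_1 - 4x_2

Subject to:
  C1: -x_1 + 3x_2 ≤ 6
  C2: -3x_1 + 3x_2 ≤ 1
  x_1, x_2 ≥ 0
Feasible point: (0, 0) satisfies every constraint, so the LP is feasible.
Direction d = (1, 0): for each constraint row a, a·d ≤ 0 —
  (-1)(1) + (3)(0) = -1 ≤ 0
  (-3)(1) + (3)(0) = -3 ≤ 0
and d ≥ 0, so (0, 0) + t·d stays feasible for every t ≥ 0. Along this ray z = -x_1 - 4x_2 changes by -1 per unit t, so z → −∞.

Unbounded: there is a feasible ray along which z → −∞.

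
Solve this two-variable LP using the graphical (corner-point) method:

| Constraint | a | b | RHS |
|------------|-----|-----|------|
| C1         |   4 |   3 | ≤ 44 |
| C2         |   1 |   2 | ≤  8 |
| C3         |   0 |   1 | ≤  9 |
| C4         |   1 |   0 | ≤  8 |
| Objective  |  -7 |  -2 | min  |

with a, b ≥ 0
Each vertex is the intersection of two constraint boundaries that also satisfies all remaining constraints:
  a = 0 and b = 0 → (0, 0)
  a + 2b = 8 and a = 8 → (8, 0)
  a + 2b = 8 and a = 0 → (0, 4)

Evaluating z = -7a - 2b at each vertex:
  (0, 0): z = 0
  (8, 0): z = -56
  (0, 4): z = -8

The minimum is at (8, 0) with z = -56.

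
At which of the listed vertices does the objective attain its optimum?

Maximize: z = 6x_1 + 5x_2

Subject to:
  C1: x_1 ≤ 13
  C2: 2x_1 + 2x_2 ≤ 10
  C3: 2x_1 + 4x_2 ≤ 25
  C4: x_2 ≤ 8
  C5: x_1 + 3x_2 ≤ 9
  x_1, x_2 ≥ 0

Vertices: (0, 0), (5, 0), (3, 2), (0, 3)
(5, 0) with z = 30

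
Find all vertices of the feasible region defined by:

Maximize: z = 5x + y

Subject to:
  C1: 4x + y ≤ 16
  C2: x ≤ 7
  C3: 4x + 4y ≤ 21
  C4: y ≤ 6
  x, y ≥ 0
Each vertex is the intersection of two constraint boundaries that also satisfies all remaining constraints:
  x = 0 and y = 0 → (0, 0)
  4x + y = 16 and y = 0 → (4, 0)
  4x + y = 16 and 4x + 4y = 21 → (3.583, 1.667)
  4x + 4y = 21 and x = 0 → (0, 5.25)

Vertices: (0, 0), (4, 0), (3.583, 1.667), (0, 5.25)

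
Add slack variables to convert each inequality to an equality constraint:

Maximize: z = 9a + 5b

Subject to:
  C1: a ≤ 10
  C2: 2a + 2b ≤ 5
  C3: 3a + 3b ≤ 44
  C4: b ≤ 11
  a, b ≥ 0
max z = 9a + 5b

s.t.
  a + s1 = 10
  2a + 2b + s2 = 5
  3a + 3b + s3 = 44
  b + s4 = 11
  a, b, s1, s2, s3, s4 ≥ 0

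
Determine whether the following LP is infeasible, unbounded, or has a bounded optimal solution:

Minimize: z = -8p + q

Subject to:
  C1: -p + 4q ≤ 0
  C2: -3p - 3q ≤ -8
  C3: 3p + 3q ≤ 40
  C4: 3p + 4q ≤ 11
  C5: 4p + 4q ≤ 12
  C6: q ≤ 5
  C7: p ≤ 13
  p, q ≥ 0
The point (3, 0) satisfies every constraint, so the LP is feasible; the constraints give p ≤ 13 and q ≤ 5, which with p, q ≥ 0 keep the feasible region inside a bounded box. A feasible, bounded LP attains a finite optimum at a vertex.

Evaluating z = -8p + q at each vertex:
  (2.667, 0): z = -21.33
  (3, 0): z = -24
  (2.4, 0.6): z = -18.6
  (2.133, 0.5333): z = -16.53

Bounded optimum: z* = -24 at (3, 0).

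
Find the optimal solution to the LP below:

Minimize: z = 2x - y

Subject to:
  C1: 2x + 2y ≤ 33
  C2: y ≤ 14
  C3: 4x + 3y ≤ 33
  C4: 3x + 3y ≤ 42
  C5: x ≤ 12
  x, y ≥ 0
x = 0, y = 11, z = -11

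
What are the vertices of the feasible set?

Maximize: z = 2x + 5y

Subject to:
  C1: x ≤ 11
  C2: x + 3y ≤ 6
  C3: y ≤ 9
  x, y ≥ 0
Each vertex is the intersection of two constraint boundaries that also satisfies all remaining constraints:
  x = 0 and y = 0 → (0, 0)
  x + 3y = 6 and y = 0 → (6, 0)
  x + 3y = 6 and x = 0 → (0, 2)

Vertices: (0, 0), (6, 0), (0, 2)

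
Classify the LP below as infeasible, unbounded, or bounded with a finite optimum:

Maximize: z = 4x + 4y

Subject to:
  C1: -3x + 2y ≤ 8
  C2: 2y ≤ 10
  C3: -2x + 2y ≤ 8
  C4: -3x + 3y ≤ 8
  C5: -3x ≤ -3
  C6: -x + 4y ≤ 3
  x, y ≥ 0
Feasible point: (1, 0) satisfies every constraint, so the LP is feasible.
Direction d = (1, 0): for each constraint row a, a·d ≤ 0 —
  (-3)(1) + (2)(0) = -3 ≤ 0
  (0)(1) + (2)(0) = 0 ≤ 0
  (-2)(1) + (2)(0) = -2 ≤ 0
  (-3)(1) + (3)(0) = -3 ≤ 0
  (-3)(1) + (0)(0) = -3 ≤ 0
  (-1)(1) + (4)(0) = -1 ≤ 0
and d ≥ 0, so (1, 0) + t·d stays feasible for every t ≥ 0. Along this ray z = 4x + 4y changes by 4 per unit t, so z → +∞.

The LP is unbounded; z can be made arbitrarily large.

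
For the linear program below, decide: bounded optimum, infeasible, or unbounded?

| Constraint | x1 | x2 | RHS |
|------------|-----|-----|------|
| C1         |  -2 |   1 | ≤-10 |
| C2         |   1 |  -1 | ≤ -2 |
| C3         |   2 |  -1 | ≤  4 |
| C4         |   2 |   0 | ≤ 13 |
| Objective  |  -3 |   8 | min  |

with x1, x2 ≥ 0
C3 requires 2x1 - x2 ≤ 4, while C1 (-2x1 + x2 ≤ -10) is equivalent to 2x1 - x2 ≥ 10. Together they would need 10 ≤ 2x1 - x2 ≤ 4, which is impossible since 10 > 4. No point satisfies all constraints.

Infeasible: no point satisfies all constraints simultaneously.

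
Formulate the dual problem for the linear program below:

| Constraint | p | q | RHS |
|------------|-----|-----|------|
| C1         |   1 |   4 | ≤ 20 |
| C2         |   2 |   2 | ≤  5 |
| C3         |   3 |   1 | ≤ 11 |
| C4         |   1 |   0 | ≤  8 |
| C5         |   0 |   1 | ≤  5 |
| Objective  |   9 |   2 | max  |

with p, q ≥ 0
Minimize: z = 20y1 + 5y2 + 11y3 + 8y4 + 5y5

Subject to:
  C1: -y1 - 2y2 - 3y3 - y4 ≤ -9
  C2: -4y1 - 2y2 - y3 - y5 ≤ -2
  y1, y2, y3, y4, y5 ≥ 0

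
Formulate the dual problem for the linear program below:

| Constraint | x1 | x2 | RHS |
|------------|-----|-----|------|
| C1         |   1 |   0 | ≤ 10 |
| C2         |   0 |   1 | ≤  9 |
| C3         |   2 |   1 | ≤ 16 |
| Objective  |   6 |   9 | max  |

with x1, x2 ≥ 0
Minimize: z = 10y1 + 9y2 + 16y3

Subject to:
  C1: -y1 - 2y3 ≤ -6
  C2: -y2 - y3 ≤ -9
  y1, y2, y3 ≥ 0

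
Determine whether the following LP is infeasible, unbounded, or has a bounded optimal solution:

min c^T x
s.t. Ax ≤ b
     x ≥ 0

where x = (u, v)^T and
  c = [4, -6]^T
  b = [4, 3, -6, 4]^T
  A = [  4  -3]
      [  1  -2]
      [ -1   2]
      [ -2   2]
One constraint requires u - 2v ≤ 3, while the constraint -u + 2v ≤ -6 is equivalent to u - 2v ≥ 6. Together they would need 6 ≤ u - 2v ≤ 3, which is impossible since 6 > 3. No point satisfies all constraints.

Infeasible — the constraint set is empty.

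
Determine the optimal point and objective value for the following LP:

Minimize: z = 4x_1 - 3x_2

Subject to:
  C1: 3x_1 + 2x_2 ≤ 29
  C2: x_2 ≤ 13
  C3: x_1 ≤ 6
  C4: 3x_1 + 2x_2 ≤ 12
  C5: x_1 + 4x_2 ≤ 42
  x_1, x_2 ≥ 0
Each vertex is the intersection of two constraint boundaries that also satisfies all remaining constraints:
  x_1 = 0 and x_2 = 0 → (0, 0)
  3x_1 + 2x_2 = 12 and x_2 = 0 → (4, 0)
  3x_1 + 2x_2 = 12 and x_1 = 0 → (0, 6)

Evaluating z = 4x_1 - 3x_2 at each vertex:
  (0, 0): z = 0
  (4, 0): z = 16
  (0, 6): z = -18

The minimum is at (0, 6) with z = -18.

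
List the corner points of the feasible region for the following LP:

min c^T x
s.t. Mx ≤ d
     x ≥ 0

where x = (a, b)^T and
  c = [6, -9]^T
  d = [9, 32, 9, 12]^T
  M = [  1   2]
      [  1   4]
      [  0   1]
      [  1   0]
Each vertex is the intersection of two constraint boundaries that also satisfies all remaining constraints:
  a = 0 and b = 0 → (0, 0)
  a + 2b = 9 and b = 0 → (9, 0)
  a + 2b = 9 and a = 0 → (0, 4.5)

Vertices: (0, 0), (9, 0), (0, 4.5)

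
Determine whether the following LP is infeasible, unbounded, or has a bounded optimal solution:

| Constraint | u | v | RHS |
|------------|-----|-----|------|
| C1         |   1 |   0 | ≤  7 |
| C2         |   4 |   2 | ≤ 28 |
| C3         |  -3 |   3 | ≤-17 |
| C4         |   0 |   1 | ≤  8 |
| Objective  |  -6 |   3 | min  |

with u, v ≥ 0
The point (7, 0) satisfies every constraint, so the LP is feasible; the constraints give u ≤ 7 and v ≤ 8, which with u, v ≥ 0 keep the feasible region inside a bounded box. A feasible, bounded LP attains a finite optimum at a vertex.

Feasible with finite optimum z* = -42 at (7, 0).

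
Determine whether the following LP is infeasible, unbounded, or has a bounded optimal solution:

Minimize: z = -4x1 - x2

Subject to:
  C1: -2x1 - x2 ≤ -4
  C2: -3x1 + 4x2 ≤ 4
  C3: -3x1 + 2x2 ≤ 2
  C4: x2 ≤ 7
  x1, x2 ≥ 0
Feasible point: (2, 0) satisfies every constraint, so the LP is feasible.
Direction d = (1, 0): for each constraint row a, a·d ≤ 0 —
  (-2)(1) + (-1)(0) = -2 ≤ 0
  (-3)(1) + (4)(0) = -3 ≤ 0
  (-3)(1) + (2)(0) = -3 ≤ 0
  (0)(1) + (1)(0) = 0 ≤ 0
and d ≥ 0, so (2, 0) + t·d stays feasible for every t ≥ 0. Along this ray z = -4x1 - x2 changes by -4 per unit t, so z → −∞.

The LP is unbounded; z can be made arbitrarily small.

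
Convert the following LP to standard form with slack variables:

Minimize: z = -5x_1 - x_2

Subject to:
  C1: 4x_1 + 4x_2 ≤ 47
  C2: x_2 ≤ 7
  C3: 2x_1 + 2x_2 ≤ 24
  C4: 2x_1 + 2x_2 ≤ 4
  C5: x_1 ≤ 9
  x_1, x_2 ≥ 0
min z = -5x_1 - x_2

s.t.
  4x_1 + 4x_2 + s1 = 47
  x_2 + s2 = 7
  2x_1 + 2x_2 + s3 = 24
  2x_1 + 2x_2 + s4 = 4
  x_1 + s5 = 9
  x_1, x_2, s1, s2, s3, s4, s5 ≥ 0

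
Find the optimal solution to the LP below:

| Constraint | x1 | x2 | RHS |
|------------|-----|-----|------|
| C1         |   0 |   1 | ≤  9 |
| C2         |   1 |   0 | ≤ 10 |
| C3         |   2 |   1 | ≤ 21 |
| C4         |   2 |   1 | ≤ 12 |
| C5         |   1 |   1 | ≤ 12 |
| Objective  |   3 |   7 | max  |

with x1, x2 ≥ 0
x1 = 1.5, x2 = 9, z = 67.5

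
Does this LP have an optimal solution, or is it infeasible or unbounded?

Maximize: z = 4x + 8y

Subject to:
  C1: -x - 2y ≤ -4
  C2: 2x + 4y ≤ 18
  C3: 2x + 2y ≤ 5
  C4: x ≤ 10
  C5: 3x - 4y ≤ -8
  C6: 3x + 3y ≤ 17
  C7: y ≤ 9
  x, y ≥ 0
The point (0, 2.5) satisfies every constraint, so the LP is feasible; the constraints give x ≤ 10 and y ≤ 9, which with x, y ≥ 0 keep the feasible region inside a bounded box. A feasible, bounded LP attains a finite optimum at a vertex.

Evaluating z = 4x + 8y at each vertex:
  (0, 2): z = 16
  (0.2857, 2.214): z = 18.86
  (0, 2.5): z = 20

Feasible with finite optimum z* = 20 at (0, 2.5).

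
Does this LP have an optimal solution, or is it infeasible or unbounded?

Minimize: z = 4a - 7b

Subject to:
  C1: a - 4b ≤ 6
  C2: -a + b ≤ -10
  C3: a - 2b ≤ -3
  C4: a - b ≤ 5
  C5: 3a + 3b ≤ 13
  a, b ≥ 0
C4 requires a - b ≤ 5, while C2 (-a + b ≤ -10) is equivalent to a - b ≥ 10. Together they would need 10 ≤ a - b ≤ 5, which is impossible since 10 > 5. No point satisfies all constraints.

Infeasible: no point satisfies all constraints simultaneously.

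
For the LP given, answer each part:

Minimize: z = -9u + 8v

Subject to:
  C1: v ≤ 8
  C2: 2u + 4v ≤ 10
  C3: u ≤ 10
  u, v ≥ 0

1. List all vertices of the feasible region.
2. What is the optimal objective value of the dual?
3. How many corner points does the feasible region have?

1. (0, 0), (5, 0), (0, 2.5)
2. -45 (by strong duality, equal to the primal optimum)
3. 3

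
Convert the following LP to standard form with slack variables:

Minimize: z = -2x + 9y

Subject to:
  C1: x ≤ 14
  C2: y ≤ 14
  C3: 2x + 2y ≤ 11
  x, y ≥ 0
min z = -2x + 9y

s.t.
  x + s1 = 14
  y + s2 = 14
  2x + 2y + s3 = 11
  x, y, s1, s2, s3 ≥ 0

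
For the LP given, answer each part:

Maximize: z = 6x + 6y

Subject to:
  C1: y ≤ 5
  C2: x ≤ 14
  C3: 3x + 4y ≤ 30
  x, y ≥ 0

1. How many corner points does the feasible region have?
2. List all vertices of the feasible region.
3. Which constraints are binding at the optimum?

1. 4
2. (0, 0), (10, 0), (3.333, 5), (0, 5)
3. C3, y ≥ 0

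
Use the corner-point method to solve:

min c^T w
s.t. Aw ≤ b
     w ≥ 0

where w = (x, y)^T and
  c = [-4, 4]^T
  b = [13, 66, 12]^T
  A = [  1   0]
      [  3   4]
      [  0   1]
x = 13, y = 0, z = -52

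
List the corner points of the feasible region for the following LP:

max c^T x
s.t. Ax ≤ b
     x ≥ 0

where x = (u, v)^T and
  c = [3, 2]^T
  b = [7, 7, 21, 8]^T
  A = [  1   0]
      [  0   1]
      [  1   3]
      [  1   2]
Each vertex is the intersection of two constraint boundaries that also satisfies all remaining constraints:
  u = 0 and v = 0 → (0, 0)
  u = 7 and v = 0 → (7, 0)
  u = 7 and u + 2v = 8 → (7, 0.5)
  u + 2v = 8 and u = 0 → (0, 4)

Vertices: (0, 0), (7, 0), (7, 0.5), (0, 4)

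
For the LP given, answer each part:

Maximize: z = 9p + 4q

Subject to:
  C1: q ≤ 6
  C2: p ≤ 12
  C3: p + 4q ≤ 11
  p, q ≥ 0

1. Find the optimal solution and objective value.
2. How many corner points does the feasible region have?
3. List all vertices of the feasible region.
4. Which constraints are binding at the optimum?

1. p = 11, q = 0, z = 99
2. 3
3. (0, 0), (11, 0), (0, 2.75)
4. C3, q ≥ 0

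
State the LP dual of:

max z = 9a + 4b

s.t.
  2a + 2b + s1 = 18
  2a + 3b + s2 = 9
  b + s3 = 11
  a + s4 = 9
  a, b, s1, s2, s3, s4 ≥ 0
Minimize: z = 18y1 + 9y2 + 11y3 + 9y4

Subject to:
  C1: -2y1 - 2y2 - y4 ≤ -9
  C2: -2y1 - 3y2 - y3 ≤ -4
  y1, y2, y3, y4 ≥ 0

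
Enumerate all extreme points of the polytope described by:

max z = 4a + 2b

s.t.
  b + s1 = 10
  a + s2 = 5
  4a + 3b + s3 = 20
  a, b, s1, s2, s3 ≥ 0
Each vertex is the intersection of two constraint boundaries that also satisfies all remaining constraints:
  a = 0 and b = 0 → (0, 0)
  a = 5 and 4a + 3b = 20 → (5, 0)
  4a + 3b = 20 and a = 0 → (0, 6.667)

Vertices: (0, 0), (5, 0), (0, 6.667)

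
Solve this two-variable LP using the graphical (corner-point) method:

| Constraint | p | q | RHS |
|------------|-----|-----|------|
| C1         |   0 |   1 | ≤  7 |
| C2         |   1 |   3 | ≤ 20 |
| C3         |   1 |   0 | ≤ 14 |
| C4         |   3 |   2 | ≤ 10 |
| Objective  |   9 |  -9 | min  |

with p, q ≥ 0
Each vertex is the intersection of two constraint boundaries that also satisfies all remaining constraints:
  p = 0 and q = 0 → (0, 0)
  3p + 2q = 10 and q = 0 → (3.333, 0)
  3p + 2q = 10 and p = 0 → (0, 5)

Evaluating z = 9p - 9q at each vertex:
  (0, 0): z = 0
  (3.333, 0): z = 30
  (0, 5): z = -45

The minimum is at (0, 5) with z = -45.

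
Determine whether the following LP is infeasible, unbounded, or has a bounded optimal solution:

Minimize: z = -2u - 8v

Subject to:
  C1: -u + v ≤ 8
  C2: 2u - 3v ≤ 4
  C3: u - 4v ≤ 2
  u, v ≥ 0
Feasible point: (0, 0) satisfies every constraint, so the LP is feasible.
Direction d = (1, 1): for each constraint row a, a·d ≤ 0 —
  (-1)(1) + (1)(1) = 0 ≤ 0
  (2)(1) + (-3)(1) = -1 ≤ 0
  (1)(1) + (-4)(1) = -3 ≤ 0
and d ≥ 0, so (0, 0) + t·d stays feasible for every t ≥ 0. Along this ray z = -2u - 8v changes by -10 per unit t, so z → −∞.

The LP is unbounded; z can be made arbitrarily small.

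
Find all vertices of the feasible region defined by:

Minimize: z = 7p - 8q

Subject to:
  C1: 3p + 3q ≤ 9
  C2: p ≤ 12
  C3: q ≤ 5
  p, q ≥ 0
Each vertex is the intersection of two constraint boundaries that also satisfies all remaining constraints:
  p = 0 and q = 0 → (0, 0)
  3p + 3q = 9 and q = 0 → (3, 0)
  3p + 3q = 9 and p = 0 → (0, 3)

Vertices: (0, 0), (3, 0), (0, 3)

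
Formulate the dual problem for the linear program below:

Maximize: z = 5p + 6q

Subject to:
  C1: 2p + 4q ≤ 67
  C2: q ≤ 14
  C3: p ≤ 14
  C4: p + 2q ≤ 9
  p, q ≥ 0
Minimize: z = 67y1 + 14y2 + 14y3 + 9y4

Subject to:
  C1: -2y1 - y3 - y4 ≤ -5
  C2: -4y1 - y2 - 2y4 ≤ -6
  y1, y2, y3, y4 ≥ 0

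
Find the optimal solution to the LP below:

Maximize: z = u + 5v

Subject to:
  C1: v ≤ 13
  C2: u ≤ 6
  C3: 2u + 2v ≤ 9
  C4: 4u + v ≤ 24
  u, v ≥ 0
Each vertex is the intersection of two constraint boundaries that also satisfies all remaining constraints:
  u = 0 and v = 0 → (0, 0)
  2u + 2v = 9 and v = 0 → (4.5, 0)
  2u + 2v = 9 and u = 0 → (0, 4.5)

Evaluating z = u + 5v at each vertex:
  (0, 0): z = 0
  (4.5, 0): z = 4.5
  (0, 4.5): z = 22.5

The maximum is at (0, 4.5) with z = 22.5.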